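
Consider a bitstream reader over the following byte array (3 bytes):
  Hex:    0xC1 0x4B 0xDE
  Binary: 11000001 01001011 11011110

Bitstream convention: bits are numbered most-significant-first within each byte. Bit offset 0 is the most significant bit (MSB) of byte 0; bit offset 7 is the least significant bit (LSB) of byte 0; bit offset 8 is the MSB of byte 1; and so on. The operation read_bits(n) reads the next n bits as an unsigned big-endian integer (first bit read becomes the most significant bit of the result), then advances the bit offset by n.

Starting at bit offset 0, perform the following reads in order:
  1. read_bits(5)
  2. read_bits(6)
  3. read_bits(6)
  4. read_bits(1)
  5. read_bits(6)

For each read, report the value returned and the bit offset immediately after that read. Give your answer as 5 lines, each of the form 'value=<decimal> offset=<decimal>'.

Answer: value=24 offset=5
value=10 offset=11
value=23 offset=17
value=1 offset=18
value=30 offset=24

Derivation:
Read 1: bits[0:5] width=5 -> value=24 (bin 11000); offset now 5 = byte 0 bit 5; 19 bits remain
Read 2: bits[5:11] width=6 -> value=10 (bin 001010); offset now 11 = byte 1 bit 3; 13 bits remain
Read 3: bits[11:17] width=6 -> value=23 (bin 010111); offset now 17 = byte 2 bit 1; 7 bits remain
Read 4: bits[17:18] width=1 -> value=1 (bin 1); offset now 18 = byte 2 bit 2; 6 bits remain
Read 5: bits[18:24] width=6 -> value=30 (bin 011110); offset now 24 = byte 3 bit 0; 0 bits remain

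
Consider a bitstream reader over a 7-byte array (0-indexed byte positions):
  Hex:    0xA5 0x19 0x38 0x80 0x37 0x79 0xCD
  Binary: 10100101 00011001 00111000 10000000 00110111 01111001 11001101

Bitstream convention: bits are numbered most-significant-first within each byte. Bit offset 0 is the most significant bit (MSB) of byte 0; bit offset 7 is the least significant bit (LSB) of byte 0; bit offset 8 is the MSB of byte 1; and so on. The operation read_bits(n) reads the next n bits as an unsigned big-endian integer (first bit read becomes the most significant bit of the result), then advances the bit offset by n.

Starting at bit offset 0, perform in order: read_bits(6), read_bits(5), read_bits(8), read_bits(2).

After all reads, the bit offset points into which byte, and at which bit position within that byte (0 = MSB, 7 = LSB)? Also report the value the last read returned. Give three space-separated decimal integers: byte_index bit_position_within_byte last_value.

Read 1: bits[0:6] width=6 -> value=41 (bin 101001); offset now 6 = byte 0 bit 6; 50 bits remain
Read 2: bits[6:11] width=5 -> value=8 (bin 01000); offset now 11 = byte 1 bit 3; 45 bits remain
Read 3: bits[11:19] width=8 -> value=201 (bin 11001001); offset now 19 = byte 2 bit 3; 37 bits remain
Read 4: bits[19:21] width=2 -> value=3 (bin 11); offset now 21 = byte 2 bit 5; 35 bits remain

Answer: 2 5 3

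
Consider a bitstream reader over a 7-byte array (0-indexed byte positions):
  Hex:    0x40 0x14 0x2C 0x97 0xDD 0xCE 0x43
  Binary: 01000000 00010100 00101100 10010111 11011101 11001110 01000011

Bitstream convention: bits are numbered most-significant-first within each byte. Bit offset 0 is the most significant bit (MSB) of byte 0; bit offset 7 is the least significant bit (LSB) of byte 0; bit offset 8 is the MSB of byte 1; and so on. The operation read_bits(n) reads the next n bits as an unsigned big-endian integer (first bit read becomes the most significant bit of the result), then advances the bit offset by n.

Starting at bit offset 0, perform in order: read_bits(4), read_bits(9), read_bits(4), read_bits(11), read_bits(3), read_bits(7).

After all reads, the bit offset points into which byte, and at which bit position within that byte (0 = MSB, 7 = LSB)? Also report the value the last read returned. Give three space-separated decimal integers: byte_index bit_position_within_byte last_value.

Answer: 4 6 119

Derivation:
Read 1: bits[0:4] width=4 -> value=4 (bin 0100); offset now 4 = byte 0 bit 4; 52 bits remain
Read 2: bits[4:13] width=9 -> value=2 (bin 000000010); offset now 13 = byte 1 bit 5; 43 bits remain
Read 3: bits[13:17] width=4 -> value=8 (bin 1000); offset now 17 = byte 2 bit 1; 39 bits remain
Read 4: bits[17:28] width=11 -> value=713 (bin 01011001001); offset now 28 = byte 3 bit 4; 28 bits remain
Read 5: bits[28:31] width=3 -> value=3 (bin 011); offset now 31 = byte 3 bit 7; 25 bits remain
Read 6: bits[31:38] width=7 -> value=119 (bin 1110111); offset now 38 = byte 4 bit 6; 18 bits remain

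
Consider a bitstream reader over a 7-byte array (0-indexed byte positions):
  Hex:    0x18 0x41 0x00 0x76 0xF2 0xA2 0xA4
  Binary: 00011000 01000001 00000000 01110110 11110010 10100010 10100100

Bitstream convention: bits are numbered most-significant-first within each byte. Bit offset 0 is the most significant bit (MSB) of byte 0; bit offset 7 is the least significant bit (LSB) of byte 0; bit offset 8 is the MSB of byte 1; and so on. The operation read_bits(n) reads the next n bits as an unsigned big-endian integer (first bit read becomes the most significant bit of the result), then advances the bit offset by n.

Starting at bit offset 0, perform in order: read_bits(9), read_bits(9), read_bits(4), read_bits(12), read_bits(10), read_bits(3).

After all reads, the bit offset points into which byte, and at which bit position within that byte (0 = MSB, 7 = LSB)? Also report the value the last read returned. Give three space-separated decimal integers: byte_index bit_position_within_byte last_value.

Read 1: bits[0:9] width=9 -> value=48 (bin 000110000); offset now 9 = byte 1 bit 1; 47 bits remain
Read 2: bits[9:18] width=9 -> value=260 (bin 100000100); offset now 18 = byte 2 bit 2; 38 bits remain
Read 3: bits[18:22] width=4 -> value=0 (bin 0000); offset now 22 = byte 2 bit 6; 34 bits remain
Read 4: bits[22:34] width=12 -> value=475 (bin 000111011011); offset now 34 = byte 4 bit 2; 22 bits remain
Read 5: bits[34:44] width=10 -> value=810 (bin 1100101010); offset now 44 = byte 5 bit 4; 12 bits remain
Read 6: bits[44:47] width=3 -> value=1 (bin 001); offset now 47 = byte 5 bit 7; 9 bits remain

Answer: 5 7 1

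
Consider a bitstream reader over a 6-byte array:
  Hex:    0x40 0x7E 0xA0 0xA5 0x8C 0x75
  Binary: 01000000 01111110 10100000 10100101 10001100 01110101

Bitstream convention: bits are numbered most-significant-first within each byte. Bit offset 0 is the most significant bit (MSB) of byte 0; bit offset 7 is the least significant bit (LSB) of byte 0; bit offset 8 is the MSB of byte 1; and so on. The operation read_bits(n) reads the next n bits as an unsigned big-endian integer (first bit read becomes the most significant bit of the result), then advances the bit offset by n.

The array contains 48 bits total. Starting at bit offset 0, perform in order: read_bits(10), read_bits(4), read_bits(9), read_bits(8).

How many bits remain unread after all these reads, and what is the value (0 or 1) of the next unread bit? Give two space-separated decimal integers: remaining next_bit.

Answer: 17 1

Derivation:
Read 1: bits[0:10] width=10 -> value=257 (bin 0100000001); offset now 10 = byte 1 bit 2; 38 bits remain
Read 2: bits[10:14] width=4 -> value=15 (bin 1111); offset now 14 = byte 1 bit 6; 34 bits remain
Read 3: bits[14:23] width=9 -> value=336 (bin 101010000); offset now 23 = byte 2 bit 7; 25 bits remain
Read 4: bits[23:31] width=8 -> value=82 (bin 01010010); offset now 31 = byte 3 bit 7; 17 bits remain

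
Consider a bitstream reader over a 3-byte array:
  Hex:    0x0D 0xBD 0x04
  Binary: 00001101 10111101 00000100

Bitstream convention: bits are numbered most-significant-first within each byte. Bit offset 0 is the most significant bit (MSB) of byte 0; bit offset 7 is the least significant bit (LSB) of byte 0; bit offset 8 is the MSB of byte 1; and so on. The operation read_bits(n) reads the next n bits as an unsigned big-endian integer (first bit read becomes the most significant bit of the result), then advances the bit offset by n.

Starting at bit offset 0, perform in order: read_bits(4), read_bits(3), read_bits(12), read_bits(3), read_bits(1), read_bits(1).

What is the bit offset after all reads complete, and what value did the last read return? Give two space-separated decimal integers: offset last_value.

Read 1: bits[0:4] width=4 -> value=0 (bin 0000); offset now 4 = byte 0 bit 4; 20 bits remain
Read 2: bits[4:7] width=3 -> value=6 (bin 110); offset now 7 = byte 0 bit 7; 17 bits remain
Read 3: bits[7:19] width=12 -> value=3560 (bin 110111101000); offset now 19 = byte 2 bit 3; 5 bits remain
Read 4: bits[19:22] width=3 -> value=1 (bin 001); offset now 22 = byte 2 bit 6; 2 bits remain
Read 5: bits[22:23] width=1 -> value=0 (bin 0); offset now 23 = byte 2 bit 7; 1 bits remain
Read 6: bits[23:24] width=1 -> value=0 (bin 0); offset now 24 = byte 3 bit 0; 0 bits remain

Answer: 24 0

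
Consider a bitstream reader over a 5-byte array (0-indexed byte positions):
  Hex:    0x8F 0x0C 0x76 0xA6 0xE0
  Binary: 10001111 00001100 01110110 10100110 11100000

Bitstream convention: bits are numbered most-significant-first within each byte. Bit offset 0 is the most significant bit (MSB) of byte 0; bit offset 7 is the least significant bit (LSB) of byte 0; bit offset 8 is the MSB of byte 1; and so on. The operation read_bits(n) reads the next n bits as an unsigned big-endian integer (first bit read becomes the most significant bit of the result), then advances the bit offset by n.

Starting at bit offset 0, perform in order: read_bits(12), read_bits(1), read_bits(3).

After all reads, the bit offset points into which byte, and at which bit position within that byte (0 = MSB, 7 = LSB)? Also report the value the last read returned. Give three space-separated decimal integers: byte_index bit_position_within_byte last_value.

Read 1: bits[0:12] width=12 -> value=2288 (bin 100011110000); offset now 12 = byte 1 bit 4; 28 bits remain
Read 2: bits[12:13] width=1 -> value=1 (bin 1); offset now 13 = byte 1 bit 5; 27 bits remain
Read 3: bits[13:16] width=3 -> value=4 (bin 100); offset now 16 = byte 2 bit 0; 24 bits remain

Answer: 2 0 4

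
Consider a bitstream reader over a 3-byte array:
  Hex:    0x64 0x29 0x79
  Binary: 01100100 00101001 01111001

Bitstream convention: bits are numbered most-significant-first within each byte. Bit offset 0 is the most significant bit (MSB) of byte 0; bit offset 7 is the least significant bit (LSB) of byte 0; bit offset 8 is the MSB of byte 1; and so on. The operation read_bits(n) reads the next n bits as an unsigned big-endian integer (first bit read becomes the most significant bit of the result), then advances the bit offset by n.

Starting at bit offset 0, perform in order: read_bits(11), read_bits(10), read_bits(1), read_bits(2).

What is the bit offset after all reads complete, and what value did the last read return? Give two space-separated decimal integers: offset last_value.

Answer: 24 1

Derivation:
Read 1: bits[0:11] width=11 -> value=801 (bin 01100100001); offset now 11 = byte 1 bit 3; 13 bits remain
Read 2: bits[11:21] width=10 -> value=303 (bin 0100101111); offset now 21 = byte 2 bit 5; 3 bits remain
Read 3: bits[21:22] width=1 -> value=0 (bin 0); offset now 22 = byte 2 bit 6; 2 bits remain
Read 4: bits[22:24] width=2 -> value=1 (bin 01); offset now 24 = byte 3 bit 0; 0 bits remain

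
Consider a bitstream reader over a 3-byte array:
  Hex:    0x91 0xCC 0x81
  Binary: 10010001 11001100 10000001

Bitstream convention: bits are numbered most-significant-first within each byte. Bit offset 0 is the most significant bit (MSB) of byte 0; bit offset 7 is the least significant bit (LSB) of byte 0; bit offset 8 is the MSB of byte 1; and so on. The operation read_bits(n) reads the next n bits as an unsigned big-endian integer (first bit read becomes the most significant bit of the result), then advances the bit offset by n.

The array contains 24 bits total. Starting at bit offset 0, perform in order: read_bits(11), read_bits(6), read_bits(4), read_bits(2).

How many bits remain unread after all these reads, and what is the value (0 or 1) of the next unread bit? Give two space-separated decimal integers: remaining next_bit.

Answer: 1 1

Derivation:
Read 1: bits[0:11] width=11 -> value=1166 (bin 10010001110); offset now 11 = byte 1 bit 3; 13 bits remain
Read 2: bits[11:17] width=6 -> value=25 (bin 011001); offset now 17 = byte 2 bit 1; 7 bits remain
Read 3: bits[17:21] width=4 -> value=0 (bin 0000); offset now 21 = byte 2 bit 5; 3 bits remain
Read 4: bits[21:23] width=2 -> value=0 (bin 00); offset now 23 = byte 2 bit 7; 1 bits remain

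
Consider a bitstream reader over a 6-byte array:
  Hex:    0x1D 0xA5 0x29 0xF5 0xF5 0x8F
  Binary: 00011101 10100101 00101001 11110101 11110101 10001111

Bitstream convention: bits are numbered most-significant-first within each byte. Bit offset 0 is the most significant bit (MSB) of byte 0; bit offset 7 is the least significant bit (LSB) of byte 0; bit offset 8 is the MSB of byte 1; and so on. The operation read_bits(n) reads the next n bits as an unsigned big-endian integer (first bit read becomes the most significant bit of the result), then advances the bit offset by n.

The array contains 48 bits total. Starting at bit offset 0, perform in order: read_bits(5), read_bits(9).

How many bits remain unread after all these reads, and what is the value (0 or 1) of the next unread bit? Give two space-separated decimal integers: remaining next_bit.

Answer: 34 0

Derivation:
Read 1: bits[0:5] width=5 -> value=3 (bin 00011); offset now 5 = byte 0 bit 5; 43 bits remain
Read 2: bits[5:14] width=9 -> value=361 (bin 101101001); offset now 14 = byte 1 bit 6; 34 bits remain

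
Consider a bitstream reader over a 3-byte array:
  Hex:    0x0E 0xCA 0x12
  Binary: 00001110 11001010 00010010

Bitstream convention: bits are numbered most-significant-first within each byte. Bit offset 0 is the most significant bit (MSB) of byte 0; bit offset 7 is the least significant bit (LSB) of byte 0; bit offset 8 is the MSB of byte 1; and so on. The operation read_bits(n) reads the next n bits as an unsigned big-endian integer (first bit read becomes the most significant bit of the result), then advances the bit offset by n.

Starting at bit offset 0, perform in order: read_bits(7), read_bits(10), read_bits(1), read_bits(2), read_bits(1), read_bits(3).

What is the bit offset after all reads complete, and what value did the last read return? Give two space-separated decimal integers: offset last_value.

Read 1: bits[0:7] width=7 -> value=7 (bin 0000111); offset now 7 = byte 0 bit 7; 17 bits remain
Read 2: bits[7:17] width=10 -> value=404 (bin 0110010100); offset now 17 = byte 2 bit 1; 7 bits remain
Read 3: bits[17:18] width=1 -> value=0 (bin 0); offset now 18 = byte 2 bit 2; 6 bits remain
Read 4: bits[18:20] width=2 -> value=1 (bin 01); offset now 20 = byte 2 bit 4; 4 bits remain
Read 5: bits[20:21] width=1 -> value=0 (bin 0); offset now 21 = byte 2 bit 5; 3 bits remain
Read 6: bits[21:24] width=3 -> value=2 (bin 010); offset now 24 = byte 3 bit 0; 0 bits remain

Answer: 24 2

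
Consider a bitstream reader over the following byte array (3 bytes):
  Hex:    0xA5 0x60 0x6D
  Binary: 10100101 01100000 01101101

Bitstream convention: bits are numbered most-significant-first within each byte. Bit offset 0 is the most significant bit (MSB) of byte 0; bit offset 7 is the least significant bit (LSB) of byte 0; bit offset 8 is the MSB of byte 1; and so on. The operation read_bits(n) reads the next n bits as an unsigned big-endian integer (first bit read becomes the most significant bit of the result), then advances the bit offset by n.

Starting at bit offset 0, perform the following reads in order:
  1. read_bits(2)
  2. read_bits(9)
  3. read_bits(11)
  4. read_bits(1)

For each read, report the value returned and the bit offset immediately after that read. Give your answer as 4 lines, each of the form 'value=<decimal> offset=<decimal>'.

Read 1: bits[0:2] width=2 -> value=2 (bin 10); offset now 2 = byte 0 bit 2; 22 bits remain
Read 2: bits[2:11] width=9 -> value=299 (bin 100101011); offset now 11 = byte 1 bit 3; 13 bits remain
Read 3: bits[11:22] width=11 -> value=27 (bin 00000011011); offset now 22 = byte 2 bit 6; 2 bits remain
Read 4: bits[22:23] width=1 -> value=0 (bin 0); offset now 23 = byte 2 bit 7; 1 bits remain

Answer: value=2 offset=2
value=299 offset=11
value=27 offset=22
value=0 offset=23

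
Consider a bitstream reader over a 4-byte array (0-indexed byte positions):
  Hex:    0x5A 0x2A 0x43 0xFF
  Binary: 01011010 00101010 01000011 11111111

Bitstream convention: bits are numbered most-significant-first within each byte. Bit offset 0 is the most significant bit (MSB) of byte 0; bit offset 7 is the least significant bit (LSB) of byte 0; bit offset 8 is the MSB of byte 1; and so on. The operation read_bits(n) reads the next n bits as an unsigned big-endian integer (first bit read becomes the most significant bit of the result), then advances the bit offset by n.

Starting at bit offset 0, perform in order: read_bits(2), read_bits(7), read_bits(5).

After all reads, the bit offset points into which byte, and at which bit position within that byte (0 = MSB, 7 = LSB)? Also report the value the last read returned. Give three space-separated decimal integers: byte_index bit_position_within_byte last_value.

Read 1: bits[0:2] width=2 -> value=1 (bin 01); offset now 2 = byte 0 bit 2; 30 bits remain
Read 2: bits[2:9] width=7 -> value=52 (bin 0110100); offset now 9 = byte 1 bit 1; 23 bits remain
Read 3: bits[9:14] width=5 -> value=10 (bin 01010); offset now 14 = byte 1 bit 6; 18 bits remain

Answer: 1 6 10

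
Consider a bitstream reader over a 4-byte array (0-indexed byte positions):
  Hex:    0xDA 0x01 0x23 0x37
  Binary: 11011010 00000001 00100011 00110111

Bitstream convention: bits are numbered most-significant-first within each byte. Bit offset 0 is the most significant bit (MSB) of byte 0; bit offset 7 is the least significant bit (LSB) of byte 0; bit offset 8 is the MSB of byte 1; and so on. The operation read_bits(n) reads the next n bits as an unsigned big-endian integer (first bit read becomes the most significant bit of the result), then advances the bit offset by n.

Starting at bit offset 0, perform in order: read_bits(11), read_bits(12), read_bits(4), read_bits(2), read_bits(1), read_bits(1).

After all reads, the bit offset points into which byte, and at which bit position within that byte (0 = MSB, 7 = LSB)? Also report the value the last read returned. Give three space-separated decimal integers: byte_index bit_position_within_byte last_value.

Answer: 3 7 1

Derivation:
Read 1: bits[0:11] width=11 -> value=1744 (bin 11011010000); offset now 11 = byte 1 bit 3; 21 bits remain
Read 2: bits[11:23] width=12 -> value=145 (bin 000010010001); offset now 23 = byte 2 bit 7; 9 bits remain
Read 3: bits[23:27] width=4 -> value=9 (bin 1001); offset now 27 = byte 3 bit 3; 5 bits remain
Read 4: bits[27:29] width=2 -> value=2 (bin 10); offset now 29 = byte 3 bit 5; 3 bits remain
Read 5: bits[29:30] width=1 -> value=1 (bin 1); offset now 30 = byte 3 bit 6; 2 bits remain
Read 6: bits[30:31] width=1 -> value=1 (bin 1); offset now 31 = byte 3 bit 7; 1 bits remain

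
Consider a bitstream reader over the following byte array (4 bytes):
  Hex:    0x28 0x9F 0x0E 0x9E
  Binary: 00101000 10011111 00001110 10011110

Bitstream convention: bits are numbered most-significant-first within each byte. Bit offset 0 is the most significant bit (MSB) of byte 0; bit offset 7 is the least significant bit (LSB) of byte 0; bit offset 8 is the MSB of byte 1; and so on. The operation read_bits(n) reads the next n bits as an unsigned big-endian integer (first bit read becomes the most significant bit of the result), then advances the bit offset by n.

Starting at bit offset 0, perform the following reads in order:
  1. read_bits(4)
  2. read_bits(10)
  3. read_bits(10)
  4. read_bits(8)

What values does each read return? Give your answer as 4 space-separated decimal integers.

Read 1: bits[0:4] width=4 -> value=2 (bin 0010); offset now 4 = byte 0 bit 4; 28 bits remain
Read 2: bits[4:14] width=10 -> value=551 (bin 1000100111); offset now 14 = byte 1 bit 6; 18 bits remain
Read 3: bits[14:24] width=10 -> value=782 (bin 1100001110); offset now 24 = byte 3 bit 0; 8 bits remain
Read 4: bits[24:32] width=8 -> value=158 (bin 10011110); offset now 32 = byte 4 bit 0; 0 bits remain

Answer: 2 551 782 158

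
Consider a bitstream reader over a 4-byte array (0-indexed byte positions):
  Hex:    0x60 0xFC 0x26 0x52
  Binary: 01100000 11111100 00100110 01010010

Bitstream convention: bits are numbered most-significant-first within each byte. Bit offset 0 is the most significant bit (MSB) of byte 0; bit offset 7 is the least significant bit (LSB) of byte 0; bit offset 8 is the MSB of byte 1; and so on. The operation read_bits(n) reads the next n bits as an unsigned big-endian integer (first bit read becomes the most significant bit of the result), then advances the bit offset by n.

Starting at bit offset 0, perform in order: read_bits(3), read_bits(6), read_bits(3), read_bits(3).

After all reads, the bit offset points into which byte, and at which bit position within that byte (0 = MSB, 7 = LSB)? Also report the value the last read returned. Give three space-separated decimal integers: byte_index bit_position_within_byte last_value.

Read 1: bits[0:3] width=3 -> value=3 (bin 011); offset now 3 = byte 0 bit 3; 29 bits remain
Read 2: bits[3:9] width=6 -> value=1 (bin 000001); offset now 9 = byte 1 bit 1; 23 bits remain
Read 3: bits[9:12] width=3 -> value=7 (bin 111); offset now 12 = byte 1 bit 4; 20 bits remain
Read 4: bits[12:15] width=3 -> value=6 (bin 110); offset now 15 = byte 1 bit 7; 17 bits remain

Answer: 1 7 6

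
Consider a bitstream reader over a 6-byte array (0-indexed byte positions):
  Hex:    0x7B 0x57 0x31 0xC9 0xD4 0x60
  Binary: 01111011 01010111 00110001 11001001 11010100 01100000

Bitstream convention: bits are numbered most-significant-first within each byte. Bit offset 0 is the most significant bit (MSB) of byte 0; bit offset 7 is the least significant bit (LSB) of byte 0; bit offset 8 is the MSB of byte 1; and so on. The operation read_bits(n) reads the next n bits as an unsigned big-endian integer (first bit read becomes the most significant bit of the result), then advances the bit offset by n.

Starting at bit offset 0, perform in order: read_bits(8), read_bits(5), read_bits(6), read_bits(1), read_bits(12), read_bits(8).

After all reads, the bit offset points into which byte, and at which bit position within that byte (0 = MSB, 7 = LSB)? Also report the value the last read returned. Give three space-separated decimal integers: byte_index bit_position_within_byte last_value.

Read 1: bits[0:8] width=8 -> value=123 (bin 01111011); offset now 8 = byte 1 bit 0; 40 bits remain
Read 2: bits[8:13] width=5 -> value=10 (bin 01010); offset now 13 = byte 1 bit 5; 35 bits remain
Read 3: bits[13:19] width=6 -> value=57 (bin 111001); offset now 19 = byte 2 bit 3; 29 bits remain
Read 4: bits[19:20] width=1 -> value=1 (bin 1); offset now 20 = byte 2 bit 4; 28 bits remain
Read 5: bits[20:32] width=12 -> value=457 (bin 000111001001); offset now 32 = byte 4 bit 0; 16 bits remain
Read 6: bits[32:40] width=8 -> value=212 (bin 11010100); offset now 40 = byte 5 bit 0; 8 bits remain

Answer: 5 0 212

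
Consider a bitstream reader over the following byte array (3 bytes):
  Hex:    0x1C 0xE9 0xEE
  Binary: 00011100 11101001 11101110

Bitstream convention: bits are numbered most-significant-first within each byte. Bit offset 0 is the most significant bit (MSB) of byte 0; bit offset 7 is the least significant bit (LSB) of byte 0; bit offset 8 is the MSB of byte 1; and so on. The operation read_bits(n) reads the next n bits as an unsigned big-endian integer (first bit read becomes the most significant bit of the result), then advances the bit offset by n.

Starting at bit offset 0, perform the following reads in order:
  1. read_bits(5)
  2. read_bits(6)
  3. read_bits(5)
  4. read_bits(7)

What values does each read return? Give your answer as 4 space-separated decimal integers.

Read 1: bits[0:5] width=5 -> value=3 (bin 00011); offset now 5 = byte 0 bit 5; 19 bits remain
Read 2: bits[5:11] width=6 -> value=39 (bin 100111); offset now 11 = byte 1 bit 3; 13 bits remain
Read 3: bits[11:16] width=5 -> value=9 (bin 01001); offset now 16 = byte 2 bit 0; 8 bits remain
Read 4: bits[16:23] width=7 -> value=119 (bin 1110111); offset now 23 = byte 2 bit 7; 1 bits remain

Answer: 3 39 9 119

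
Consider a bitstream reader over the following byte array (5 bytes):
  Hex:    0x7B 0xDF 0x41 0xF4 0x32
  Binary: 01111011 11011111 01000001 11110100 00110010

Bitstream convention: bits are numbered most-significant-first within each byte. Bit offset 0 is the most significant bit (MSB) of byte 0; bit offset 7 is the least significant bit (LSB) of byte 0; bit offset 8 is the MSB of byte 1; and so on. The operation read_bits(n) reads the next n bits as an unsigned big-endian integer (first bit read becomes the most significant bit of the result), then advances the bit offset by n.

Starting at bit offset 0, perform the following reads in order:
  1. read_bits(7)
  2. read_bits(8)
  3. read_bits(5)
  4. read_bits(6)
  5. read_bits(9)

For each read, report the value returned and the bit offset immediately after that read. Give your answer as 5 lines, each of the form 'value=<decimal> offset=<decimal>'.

Read 1: bits[0:7] width=7 -> value=61 (bin 0111101); offset now 7 = byte 0 bit 7; 33 bits remain
Read 2: bits[7:15] width=8 -> value=239 (bin 11101111); offset now 15 = byte 1 bit 7; 25 bits remain
Read 3: bits[15:20] width=5 -> value=20 (bin 10100); offset now 20 = byte 2 bit 4; 20 bits remain
Read 4: bits[20:26] width=6 -> value=7 (bin 000111); offset now 26 = byte 3 bit 2; 14 bits remain
Read 5: bits[26:35] width=9 -> value=417 (bin 110100001); offset now 35 = byte 4 bit 3; 5 bits remain

Answer: value=61 offset=7
value=239 offset=15
value=20 offset=20
value=7 offset=26
value=417 offset=35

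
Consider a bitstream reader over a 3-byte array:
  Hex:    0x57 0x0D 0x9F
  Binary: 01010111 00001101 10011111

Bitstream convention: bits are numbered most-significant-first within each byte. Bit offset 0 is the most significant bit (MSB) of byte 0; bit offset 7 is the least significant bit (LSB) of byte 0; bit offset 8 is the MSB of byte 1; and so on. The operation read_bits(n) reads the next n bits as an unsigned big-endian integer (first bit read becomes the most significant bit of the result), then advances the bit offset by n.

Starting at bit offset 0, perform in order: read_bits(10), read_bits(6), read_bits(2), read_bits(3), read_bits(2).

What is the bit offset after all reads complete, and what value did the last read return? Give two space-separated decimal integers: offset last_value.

Read 1: bits[0:10] width=10 -> value=348 (bin 0101011100); offset now 10 = byte 1 bit 2; 14 bits remain
Read 2: bits[10:16] width=6 -> value=13 (bin 001101); offset now 16 = byte 2 bit 0; 8 bits remain
Read 3: bits[16:18] width=2 -> value=2 (bin 10); offset now 18 = byte 2 bit 2; 6 bits remain
Read 4: bits[18:21] width=3 -> value=3 (bin 011); offset now 21 = byte 2 bit 5; 3 bits remain
Read 5: bits[21:23] width=2 -> value=3 (bin 11); offset now 23 = byte 2 bit 7; 1 bits remain

Answer: 23 3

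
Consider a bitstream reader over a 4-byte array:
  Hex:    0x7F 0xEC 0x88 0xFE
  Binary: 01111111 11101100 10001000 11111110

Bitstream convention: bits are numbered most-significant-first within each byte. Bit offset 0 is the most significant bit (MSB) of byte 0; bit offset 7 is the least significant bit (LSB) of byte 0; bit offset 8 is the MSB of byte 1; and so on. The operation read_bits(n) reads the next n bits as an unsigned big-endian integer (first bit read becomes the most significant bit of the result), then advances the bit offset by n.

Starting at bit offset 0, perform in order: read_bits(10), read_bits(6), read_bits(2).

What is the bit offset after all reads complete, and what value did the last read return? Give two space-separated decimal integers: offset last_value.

Answer: 18 2

Derivation:
Read 1: bits[0:10] width=10 -> value=511 (bin 0111111111); offset now 10 = byte 1 bit 2; 22 bits remain
Read 2: bits[10:16] width=6 -> value=44 (bin 101100); offset now 16 = byte 2 bit 0; 16 bits remain
Read 3: bits[16:18] width=2 -> value=2 (bin 10); offset now 18 = byte 2 bit 2; 14 bits remain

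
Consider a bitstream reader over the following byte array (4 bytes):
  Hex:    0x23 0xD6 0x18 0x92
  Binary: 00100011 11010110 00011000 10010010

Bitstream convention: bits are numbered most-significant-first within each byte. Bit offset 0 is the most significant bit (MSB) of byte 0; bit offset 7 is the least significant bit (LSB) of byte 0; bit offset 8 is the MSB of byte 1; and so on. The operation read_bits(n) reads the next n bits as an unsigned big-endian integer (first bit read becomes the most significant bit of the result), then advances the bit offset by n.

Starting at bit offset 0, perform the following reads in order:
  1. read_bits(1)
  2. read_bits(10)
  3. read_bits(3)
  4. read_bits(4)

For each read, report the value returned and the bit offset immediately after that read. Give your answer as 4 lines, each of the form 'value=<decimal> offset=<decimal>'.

Read 1: bits[0:1] width=1 -> value=0 (bin 0); offset now 1 = byte 0 bit 1; 31 bits remain
Read 2: bits[1:11] width=10 -> value=286 (bin 0100011110); offset now 11 = byte 1 bit 3; 21 bits remain
Read 3: bits[11:14] width=3 -> value=5 (bin 101); offset now 14 = byte 1 bit 6; 18 bits remain
Read 4: bits[14:18] width=4 -> value=8 (bin 1000); offset now 18 = byte 2 bit 2; 14 bits remain

Answer: value=0 offset=1
value=286 offset=11
value=5 offset=14
value=8 offset=18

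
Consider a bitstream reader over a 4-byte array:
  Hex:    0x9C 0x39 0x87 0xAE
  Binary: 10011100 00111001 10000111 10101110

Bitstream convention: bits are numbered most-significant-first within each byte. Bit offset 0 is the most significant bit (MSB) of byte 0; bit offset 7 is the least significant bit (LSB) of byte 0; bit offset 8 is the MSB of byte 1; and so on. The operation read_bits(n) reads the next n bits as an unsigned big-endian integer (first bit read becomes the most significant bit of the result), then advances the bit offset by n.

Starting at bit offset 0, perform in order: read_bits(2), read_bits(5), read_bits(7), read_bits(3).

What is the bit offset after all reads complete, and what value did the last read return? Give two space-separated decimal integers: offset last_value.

Read 1: bits[0:2] width=2 -> value=2 (bin 10); offset now 2 = byte 0 bit 2; 30 bits remain
Read 2: bits[2:7] width=5 -> value=14 (bin 01110); offset now 7 = byte 0 bit 7; 25 bits remain
Read 3: bits[7:14] width=7 -> value=14 (bin 0001110); offset now 14 = byte 1 bit 6; 18 bits remain
Read 4: bits[14:17] width=3 -> value=3 (bin 011); offset now 17 = byte 2 bit 1; 15 bits remain

Answer: 17 3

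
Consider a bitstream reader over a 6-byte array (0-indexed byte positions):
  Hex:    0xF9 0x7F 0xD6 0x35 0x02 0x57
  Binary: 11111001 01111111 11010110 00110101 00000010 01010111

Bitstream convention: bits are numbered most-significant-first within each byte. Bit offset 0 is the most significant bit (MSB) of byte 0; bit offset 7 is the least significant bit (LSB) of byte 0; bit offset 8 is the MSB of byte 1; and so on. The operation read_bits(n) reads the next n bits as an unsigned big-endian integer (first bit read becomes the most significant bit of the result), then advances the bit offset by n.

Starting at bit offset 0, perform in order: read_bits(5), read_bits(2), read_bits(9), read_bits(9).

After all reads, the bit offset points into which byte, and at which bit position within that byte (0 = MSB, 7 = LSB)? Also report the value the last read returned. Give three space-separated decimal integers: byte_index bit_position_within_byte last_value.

Read 1: bits[0:5] width=5 -> value=31 (bin 11111); offset now 5 = byte 0 bit 5; 43 bits remain
Read 2: bits[5:7] width=2 -> value=0 (bin 00); offset now 7 = byte 0 bit 7; 41 bits remain
Read 3: bits[7:16] width=9 -> value=383 (bin 101111111); offset now 16 = byte 2 bit 0; 32 bits remain
Read 4: bits[16:25] width=9 -> value=428 (bin 110101100); offset now 25 = byte 3 bit 1; 23 bits remain

Answer: 3 1 428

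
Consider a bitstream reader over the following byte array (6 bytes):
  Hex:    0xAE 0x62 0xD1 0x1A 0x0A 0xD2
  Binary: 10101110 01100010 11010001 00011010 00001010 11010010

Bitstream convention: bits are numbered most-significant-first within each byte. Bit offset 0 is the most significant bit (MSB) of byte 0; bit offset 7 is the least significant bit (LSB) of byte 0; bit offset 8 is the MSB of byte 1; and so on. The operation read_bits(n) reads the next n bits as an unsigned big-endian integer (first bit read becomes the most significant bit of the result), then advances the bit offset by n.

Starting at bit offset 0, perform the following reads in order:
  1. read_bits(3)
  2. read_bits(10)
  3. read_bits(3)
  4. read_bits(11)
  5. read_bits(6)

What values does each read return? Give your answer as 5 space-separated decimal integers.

Answer: 5 460 2 1672 52

Derivation:
Read 1: bits[0:3] width=3 -> value=5 (bin 101); offset now 3 = byte 0 bit 3; 45 bits remain
Read 2: bits[3:13] width=10 -> value=460 (bin 0111001100); offset now 13 = byte 1 bit 5; 35 bits remain
Read 3: bits[13:16] width=3 -> value=2 (bin 010); offset now 16 = byte 2 bit 0; 32 bits remain
Read 4: bits[16:27] width=11 -> value=1672 (bin 11010001000); offset now 27 = byte 3 bit 3; 21 bits remain
Read 5: bits[27:33] width=6 -> value=52 (bin 110100); offset now 33 = byte 4 bit 1; 15 bits remain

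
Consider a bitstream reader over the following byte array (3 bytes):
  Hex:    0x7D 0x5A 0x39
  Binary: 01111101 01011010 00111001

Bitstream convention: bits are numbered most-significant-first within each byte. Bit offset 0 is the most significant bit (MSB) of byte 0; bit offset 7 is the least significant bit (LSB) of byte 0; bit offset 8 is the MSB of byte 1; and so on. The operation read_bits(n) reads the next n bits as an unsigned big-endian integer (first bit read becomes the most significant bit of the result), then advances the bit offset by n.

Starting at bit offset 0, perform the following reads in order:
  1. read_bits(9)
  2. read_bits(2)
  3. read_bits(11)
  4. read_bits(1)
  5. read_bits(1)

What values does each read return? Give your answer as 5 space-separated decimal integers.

Answer: 250 2 1678 0 1

Derivation:
Read 1: bits[0:9] width=9 -> value=250 (bin 011111010); offset now 9 = byte 1 bit 1; 15 bits remain
Read 2: bits[9:11] width=2 -> value=2 (bin 10); offset now 11 = byte 1 bit 3; 13 bits remain
Read 3: bits[11:22] width=11 -> value=1678 (bin 11010001110); offset now 22 = byte 2 bit 6; 2 bits remain
Read 4: bits[22:23] width=1 -> value=0 (bin 0); offset now 23 = byte 2 bit 7; 1 bits remain
Read 5: bits[23:24] width=1 -> value=1 (bin 1); offset now 24 = byte 3 bit 0; 0 bits remain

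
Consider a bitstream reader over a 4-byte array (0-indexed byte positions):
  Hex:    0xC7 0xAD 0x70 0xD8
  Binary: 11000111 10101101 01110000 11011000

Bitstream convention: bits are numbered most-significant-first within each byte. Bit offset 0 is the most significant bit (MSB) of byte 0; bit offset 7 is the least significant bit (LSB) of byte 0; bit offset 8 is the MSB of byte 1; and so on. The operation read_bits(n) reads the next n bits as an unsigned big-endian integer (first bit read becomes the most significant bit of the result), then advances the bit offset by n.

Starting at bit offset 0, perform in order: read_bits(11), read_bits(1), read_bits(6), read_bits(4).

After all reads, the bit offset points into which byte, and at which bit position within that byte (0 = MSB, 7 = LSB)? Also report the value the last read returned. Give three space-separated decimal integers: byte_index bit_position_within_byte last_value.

Read 1: bits[0:11] width=11 -> value=1597 (bin 11000111101); offset now 11 = byte 1 bit 3; 21 bits remain
Read 2: bits[11:12] width=1 -> value=0 (bin 0); offset now 12 = byte 1 bit 4; 20 bits remain
Read 3: bits[12:18] width=6 -> value=53 (bin 110101); offset now 18 = byte 2 bit 2; 14 bits remain
Read 4: bits[18:22] width=4 -> value=12 (bin 1100); offset now 22 = byte 2 bit 6; 10 bits remain

Answer: 2 6 12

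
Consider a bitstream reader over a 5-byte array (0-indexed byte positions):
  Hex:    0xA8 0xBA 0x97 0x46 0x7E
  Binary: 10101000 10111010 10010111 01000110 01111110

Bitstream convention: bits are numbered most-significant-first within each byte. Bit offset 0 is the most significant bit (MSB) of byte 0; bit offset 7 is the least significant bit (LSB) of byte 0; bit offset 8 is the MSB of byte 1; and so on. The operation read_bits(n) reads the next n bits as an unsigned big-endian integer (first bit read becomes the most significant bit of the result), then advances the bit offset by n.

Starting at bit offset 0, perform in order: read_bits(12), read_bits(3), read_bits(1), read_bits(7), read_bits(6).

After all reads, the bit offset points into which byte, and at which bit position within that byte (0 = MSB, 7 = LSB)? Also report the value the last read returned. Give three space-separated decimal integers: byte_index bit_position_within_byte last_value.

Answer: 3 5 40

Derivation:
Read 1: bits[0:12] width=12 -> value=2699 (bin 101010001011); offset now 12 = byte 1 bit 4; 28 bits remain
Read 2: bits[12:15] width=3 -> value=5 (bin 101); offset now 15 = byte 1 bit 7; 25 bits remain
Read 3: bits[15:16] width=1 -> value=0 (bin 0); offset now 16 = byte 2 bit 0; 24 bits remain
Read 4: bits[16:23] width=7 -> value=75 (bin 1001011); offset now 23 = byte 2 bit 7; 17 bits remain
Read 5: bits[23:29] width=6 -> value=40 (bin 101000); offset now 29 = byte 3 bit 5; 11 bits remain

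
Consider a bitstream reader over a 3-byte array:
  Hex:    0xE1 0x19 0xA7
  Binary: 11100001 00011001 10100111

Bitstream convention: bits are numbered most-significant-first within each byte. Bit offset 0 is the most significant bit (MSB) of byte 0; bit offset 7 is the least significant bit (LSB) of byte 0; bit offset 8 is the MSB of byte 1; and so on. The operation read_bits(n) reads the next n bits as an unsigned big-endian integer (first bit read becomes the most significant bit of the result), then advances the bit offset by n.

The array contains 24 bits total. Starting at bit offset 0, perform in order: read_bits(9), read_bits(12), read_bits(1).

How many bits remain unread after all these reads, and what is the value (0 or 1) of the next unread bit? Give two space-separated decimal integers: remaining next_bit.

Answer: 2 1

Derivation:
Read 1: bits[0:9] width=9 -> value=450 (bin 111000010); offset now 9 = byte 1 bit 1; 15 bits remain
Read 2: bits[9:21] width=12 -> value=820 (bin 001100110100); offset now 21 = byte 2 bit 5; 3 bits remain
Read 3: bits[21:22] width=1 -> value=1 (bin 1); offset now 22 = byte 2 bit 6; 2 bits remain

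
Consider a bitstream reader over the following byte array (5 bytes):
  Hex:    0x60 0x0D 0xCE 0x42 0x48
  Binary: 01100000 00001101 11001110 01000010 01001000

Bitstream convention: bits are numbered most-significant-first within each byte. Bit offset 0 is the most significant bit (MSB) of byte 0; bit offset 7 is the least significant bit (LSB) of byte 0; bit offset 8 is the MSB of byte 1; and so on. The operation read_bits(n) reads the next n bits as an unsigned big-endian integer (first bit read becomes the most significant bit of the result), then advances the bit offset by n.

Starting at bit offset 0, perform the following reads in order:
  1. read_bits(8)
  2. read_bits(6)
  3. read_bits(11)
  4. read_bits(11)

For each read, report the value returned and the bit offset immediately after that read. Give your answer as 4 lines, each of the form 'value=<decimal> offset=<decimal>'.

Read 1: bits[0:8] width=8 -> value=96 (bin 01100000); offset now 8 = byte 1 bit 0; 32 bits remain
Read 2: bits[8:14] width=6 -> value=3 (bin 000011); offset now 14 = byte 1 bit 6; 26 bits remain
Read 3: bits[14:25] width=11 -> value=924 (bin 01110011100); offset now 25 = byte 3 bit 1; 15 bits remain
Read 4: bits[25:36] width=11 -> value=1060 (bin 10000100100); offset now 36 = byte 4 bit 4; 4 bits remain

Answer: value=96 offset=8
value=3 offset=14
value=924 offset=25
value=1060 offset=36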